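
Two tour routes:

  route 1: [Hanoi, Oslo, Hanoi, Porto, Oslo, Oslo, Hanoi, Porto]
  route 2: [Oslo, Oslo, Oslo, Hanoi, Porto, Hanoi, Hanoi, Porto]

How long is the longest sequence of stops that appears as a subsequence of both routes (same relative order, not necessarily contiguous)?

5

Match Oslo at route 1[2]=route 2[3] → Hanoi at route 1[3]=route 2[4] → Porto at route 1[4]=route 2[5] → Hanoi at route 1[7]=route 2[7] → Porto at route 1[8]=route 2[8] — 5 stops in the same relative order in both. dp[8][8] = 5 confirms this is the maximum.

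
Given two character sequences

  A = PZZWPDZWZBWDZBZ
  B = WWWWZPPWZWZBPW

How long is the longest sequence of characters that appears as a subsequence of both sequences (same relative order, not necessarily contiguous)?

7

One common subsequence of length 7: P [1,7], W [4,8], Z [7,9], W [8,10], Z [9,11], B [10,12], W [11,14]. The LCS DP gives dp[15][14] = 7, so this is optimal.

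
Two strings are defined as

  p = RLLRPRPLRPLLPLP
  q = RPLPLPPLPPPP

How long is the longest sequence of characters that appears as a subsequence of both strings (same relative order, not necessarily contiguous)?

Taking R (p #1, q #1) → L (p #2, q #3) → L (p #3, q #5) → P (p #5, q #6) → P (p #7, q #7) → L (p #8, q #8) → P (p #10, q #10) → P (p #13, q #11) → P (p #15, q #12) gives a common subsequence of length 9. dp[15][12] = 9 confirms this is the maximum.

9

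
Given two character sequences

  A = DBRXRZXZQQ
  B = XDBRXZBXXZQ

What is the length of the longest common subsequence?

Let dp[i][j] be the LCS length of the first i characters of A and the first j characters of B. dp[i][j] = dp[i-1][j-1]+1 when the i-th and j-th characters match, else max(dp[i-1][j], dp[i][j-1]).
    ·  X  D  B  R  X  Z  B  X  X  Z  Q
 ·  0  0  0  0  0  0  0  0  0  0  0  0
 D  0  0  1  1  1  1  1  1  1  1  1  1
 B  0  0  1  2  2  2  2  2  2  2  2  2
 R  0  0  1  2  3  3  3  3  3  3  3  3
 X  0  1  1  2  3  4  4  4  4  4  4  4
 R  0  1  1  2  3  4  4  4  4  4  4  4
 Z  0  1  1  2  3  4  5  5  5  5  5  5
 X  0  1  1  2  3  4  5  5  6  6  6  6
 Z  0  1  1  2  3  4  5  5  6  6  7  7
 Q  0  1  1  2  3  4  5  5  6  6  7  8
 Q  0  1  1  2  3  4  5  5  6  6  7  8
dp[10][11] = 8. One LCS (by backtracking along matches): DBRXZXZQ.

8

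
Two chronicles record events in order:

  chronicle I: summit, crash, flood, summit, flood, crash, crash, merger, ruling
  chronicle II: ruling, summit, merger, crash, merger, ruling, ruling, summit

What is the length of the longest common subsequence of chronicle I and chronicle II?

Match summit [1,2], then crash [7,4], then merger [8,5], then ruling [9,7] — 4 events in the same relative order in both. dp[9][8] = 4 confirms this is the maximum.

4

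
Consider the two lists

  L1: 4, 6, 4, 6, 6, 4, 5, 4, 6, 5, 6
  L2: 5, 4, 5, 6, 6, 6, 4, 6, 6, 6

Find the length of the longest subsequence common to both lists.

Pick 4 at L1[1]=L2[2] → 6 at L1[2]=L2[4] → 6 at L1[4]=L2[5] → 6 at L1[5]=L2[6] → 4 at L1[6]=L2[7] → 6 at L1[9]=L2[9] → 6 at L1[11]=L2[10]; all 7 values appear in both, in order. dp[11][10] = 7 confirms this is the maximum.

7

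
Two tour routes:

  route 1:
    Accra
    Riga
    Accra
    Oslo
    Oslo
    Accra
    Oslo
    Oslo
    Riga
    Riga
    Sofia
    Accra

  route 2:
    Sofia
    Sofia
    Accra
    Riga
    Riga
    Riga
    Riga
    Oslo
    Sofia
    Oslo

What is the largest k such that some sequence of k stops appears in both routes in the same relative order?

5

Pick Accra (route 1 #1, route 2 #3) → Riga (route 1 #2, route 2 #5) → Riga (route 1 #9, route 2 #6) → Riga (route 1 #10, route 2 #7) → Sofia (route 1 #11, route 2 #9); all 5 stops appear in both, in order. dp[12][10] = 5 confirms this is the maximum.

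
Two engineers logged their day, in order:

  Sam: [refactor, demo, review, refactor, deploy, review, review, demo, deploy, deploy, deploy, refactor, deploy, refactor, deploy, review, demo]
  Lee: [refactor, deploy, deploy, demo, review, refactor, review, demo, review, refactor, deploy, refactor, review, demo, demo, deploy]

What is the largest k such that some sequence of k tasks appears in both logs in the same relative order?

One common subsequence of length 11: refactor [1,1], then demo [2,4], then review [3,5], then refactor [4,6], then review [6,7], then review [7,9], then refactor [12,10], then deploy [13,11], then refactor [14,12], then review [16,13], then demo [17,15]. The LCS DP gives dp[17][16] = 11, so this is optimal.

11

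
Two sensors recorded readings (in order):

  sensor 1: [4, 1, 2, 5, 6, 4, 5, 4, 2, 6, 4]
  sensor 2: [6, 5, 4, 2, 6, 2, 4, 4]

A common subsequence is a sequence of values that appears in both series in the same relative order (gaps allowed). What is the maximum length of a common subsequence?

Taking 6 at sensor 1[5]=sensor 2[1], 5 at sensor 1[7]=sensor 2[2], 4 at sensor 1[8]=sensor 2[3], 2 at sensor 1[9]=sensor 2[4], 6 at sensor 1[10]=sensor 2[5], 4 at sensor 1[11]=sensor 2[8] gives a common subsequence of length 6, and the DP table's final entry dp[11][8] is also 6, so no common subsequence is longer.

6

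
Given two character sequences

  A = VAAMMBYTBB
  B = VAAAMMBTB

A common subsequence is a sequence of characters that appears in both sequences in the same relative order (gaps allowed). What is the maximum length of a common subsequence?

8

Let dp[i][j] be the LCS length of the first i characters of A and the first j characters of B. dp[i][j] = dp[i-1][j-1]+1 when the i-th and j-th characters match, else max(dp[i-1][j], dp[i][j-1]).
    ·  V  A  A  A  M  M  B  T  B
 ·  0  0  0  0  0  0  0  0  0  0
 V  0  1  1  1  1  1  1  1  1  1
 A  0  1  2  2  2  2  2  2  2  2
 A  0  1  2  3  3  3  3  3  3  3
 M  0  1  2  3  3  4  4  4  4  4
 M  0  1  2  3  3  4  5  5  5  5
 B  0  1  2  3  3  4  5  6  6  6
 Y  0  1  2  3  3  4  5  6  6  6
 T  0  1  2  3  3  4  5  6  7  7
 B  0  1  2  3  3  4  5  6  7  8
 B  0  1  2  3  3  4  5  6  7  8
dp[10][9] = 8. One LCS (by backtracking along matches): VAAMMBTB.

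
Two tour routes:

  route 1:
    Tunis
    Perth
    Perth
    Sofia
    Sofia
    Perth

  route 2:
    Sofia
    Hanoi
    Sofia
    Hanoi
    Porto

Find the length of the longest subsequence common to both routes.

2

Pick Sofia at route 1[4]=route 2[1], Sofia at route 1[5]=route 2[3]; all 2 stops appear in both, in order. Since dp[6][5] = 2, nothing longer is possible.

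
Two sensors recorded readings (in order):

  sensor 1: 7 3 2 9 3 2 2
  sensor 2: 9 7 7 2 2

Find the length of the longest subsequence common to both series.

3

Match 7 [1,3], then 2 [6,4], then 2 [7,5] — 3 values in the same relative order in both, and the DP table's final entry dp[7][5] is also 3, so no common subsequence is longer.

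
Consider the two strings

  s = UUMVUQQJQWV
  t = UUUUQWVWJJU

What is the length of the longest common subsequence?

6

Let dp[i][j] be the LCS length of the first i characters of s and the first j characters of t. dp[i][j] = dp[i-1][j-1]+1 when the i-th and j-th characters match, else max(dp[i-1][j], dp[i][j-1]).
    ·  U  U  U  U  Q  W  V  W  J  J  U
 ·  0  0  0  0  0  0  0  0  0  0  0  0
 U  0  1  1  1  1  1  1  1  1  1  1  1
 U  0  1  2  2  2  2  2  2  2  2  2  2
 M  0  1  2  2  2  2  2  2  2  2  2  2
 V  0  1  2  2  2  2  2  3  3  3  3  3
 U  0  1  2  3  3  3  3  3  3  3  3  4
 Q  0  1  2  3  3  4  4  4  4  4  4  4
 Q  0  1  2  3  3  4  4  4  4  4  4  4
 J  0  1  2  3  3  4  4  4  4  5  5  5
 Q  0  1  2  3  3  4  4  4  4  5  5  5
 W  0  1  2  3  3  4  5  5  5  5  5  5
 V  0  1  2  3  3  4  5  6  6  6  6  6
dp[11][11] = 6. One LCS (by backtracking along matches): UUUQWV.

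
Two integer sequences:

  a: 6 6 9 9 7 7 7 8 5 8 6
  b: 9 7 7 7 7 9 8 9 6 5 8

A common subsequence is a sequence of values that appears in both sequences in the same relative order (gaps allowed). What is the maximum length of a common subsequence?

7

Let dp[i][j] be the LCS length of the first i values of a and the first j values of b. dp[i][j] = dp[i-1][j-1]+1 when the i-th and j-th values match, else max(dp[i-1][j], dp[i][j-1]).
    ·  9  7  7  7  7  9  8  9  6  5  8
 ·  0  0  0  0  0  0  0  0  0  0  0  0
 6  0  0  0  0  0  0  0  0  0  1  1  1
 6  0  0  0  0  0  0  0  0  0  1  1  1
 9  0  1  1  1  1  1  1  1  1  1  1  1
 9  0  1  1  1  1  1  2  2  2  2  2  2
 7  0  1  2  2  2  2  2  2  2  2  2  2
 7  0  1  2  3  3  3  3  3  3  3  3  3
 7  0  1  2  3  4  4  4  4  4  4  4  4
 8  0  1  2  3  4  4  4  5  5  5  5  5
 5  0  1  2  3  4  4  4  5  5  5  6  6
 8  0  1  2  3  4  4  4  5  5  5  6  7
 6  0  1  2  3  4  4  4  5  5  6  6  7
dp[11][11] = 7. One LCS (by backtracking along matches): 9, 7, 7, 7, 8, 5, 8.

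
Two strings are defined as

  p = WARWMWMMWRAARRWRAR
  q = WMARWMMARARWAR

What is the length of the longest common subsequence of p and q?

Pick W at p[1]=q[1]; then A at p[2]=q[3]; then R at p[3]=q[4]; then W at p[4]=q[5]; then M at p[5]=q[6]; then M at p[7]=q[7]; then R at p[10]=q[9]; then A at p[12]=q[10]; then R at p[14]=q[11]; then W at p[15]=q[12]; then A at p[17]=q[13]; then R at p[18]=q[14]; all 12 characters appear in both, in order. dp[18][14] = 12 confirms this is the maximum.

12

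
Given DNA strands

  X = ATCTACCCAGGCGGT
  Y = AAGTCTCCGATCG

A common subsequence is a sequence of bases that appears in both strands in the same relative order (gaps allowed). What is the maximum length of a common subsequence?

9

Pick A at X[1]=Y[2], then T at X[2]=Y[4], then C at X[3]=Y[5], then T at X[4]=Y[6], then C at X[6]=Y[7], then C at X[7]=Y[8], then A at X[9]=Y[10], then C at X[12]=Y[12], then G at X[14]=Y[13]; all 9 bases appear in both, in order. The LCS DP gives dp[15][13] = 9, so this is optimal.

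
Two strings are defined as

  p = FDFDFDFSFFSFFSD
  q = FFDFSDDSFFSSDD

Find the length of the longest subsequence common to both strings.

11

Taking F at p[1]=q[2] → D at p[2]=q[3] → F at p[3]=q[4] → D at p[4]=q[6] → D at p[6]=q[7] → S at p[8]=q[8] → F at p[9]=q[9] → F at p[10]=q[10] → S at p[11]=q[11] → S at p[14]=q[12] → D at p[15]=q[14] gives a common subsequence of length 11. dp[15][14] = 11 confirms this is the maximum.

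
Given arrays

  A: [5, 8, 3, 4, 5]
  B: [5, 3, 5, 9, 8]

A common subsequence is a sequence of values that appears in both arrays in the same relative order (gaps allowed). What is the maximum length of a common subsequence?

3

Match 5 (A #1, B #1) → 3 (A #3, B #2) → 5 (A #5, B #3) — 3 values in the same relative order in both. The LCS DP gives dp[5][5] = 3, so this is optimal.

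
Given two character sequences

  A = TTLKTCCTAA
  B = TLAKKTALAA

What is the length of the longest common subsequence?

Let dp[i][j] be the LCS length of the first i characters of A and the first j characters of B. dp[i][j] = dp[i-1][j-1]+1 when the i-th and j-th characters match, else max(dp[i-1][j], dp[i][j-1]).
    ·  T  L  A  K  K  T  A  L  A  A
 ·  0  0  0  0  0  0  0  0  0  0  0
 T  0  1  1  1  1  1  1  1  1  1  1
 T  0  1  1  1  1  1  2  2  2  2  2
 L  0  1  2  2  2  2  2  2  3  3  3
 K  0  1  2  2  3  3  3  3  3  3  3
 T  0  1  2  2  3  3  4  4  4  4  4
 C  0  1  2  2  3  3  4  4  4  4  4
 C  0  1  2  2  3  3  4  4  4  4  4
 T  0  1  2  2  3  3  4  4  4  4  4
 A  0  1  2  3  3  3  4  5  5  5  5
 A  0  1  2  3  3  3  4  5  5  6  6
dp[10][10] = 6. One LCS (by backtracking along matches): TLKTAA.

6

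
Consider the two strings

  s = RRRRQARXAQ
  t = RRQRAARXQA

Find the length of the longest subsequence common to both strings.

7

Let dp[i][j] be the LCS length of the first i characters of s and the first j characters of t. dp[i][j] = dp[i-1][j-1]+1 when the i-th and j-th characters match, else max(dp[i-1][j], dp[i][j-1]).
    ·  R  R  Q  R  A  A  R  X  Q  A
 ·  0  0  0  0  0  0  0  0  0  0  0
 R  0  1  1  1  1  1  1  1  1  1  1
 R  0  1  2  2  2  2  2  2  2  2  2
 R  0  1  2  2  3  3  3  3  3  3  3
 R  0  1  2  2  3  3  3  4  4  4  4
 Q  0  1  2  3  3  3  3  4  4  5  5
 A  0  1  2  3  3  4  4  4  4  5  6
 R  0  1  2  3  4  4  4  5  5  5  6
 X  0  1  2  3  4  4  4  5  6  6  6
 A  0  1  2  3  4  5  5  5  6  6  7
 Q  0  1  2  3  4  5  5  5  6  7  7
dp[10][10] = 7. One LCS (by backtracking along matches): RRRARXA.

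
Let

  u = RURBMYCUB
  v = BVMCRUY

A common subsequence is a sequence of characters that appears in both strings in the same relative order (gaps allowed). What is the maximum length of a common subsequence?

4

Let dp[i][j] be the LCS length of the first i characters of u and the first j characters of v. dp[i][j] = dp[i-1][j-1]+1 when the i-th and j-th characters match, else max(dp[i-1][j], dp[i][j-1]).
    ·  B  V  M  C  R  U  Y
 ·  0  0  0  0  0  0  0  0
 R  0  0  0  0  0  1  1  1
 U  0  0  0  0  0  1  2  2
 R  0  0  0  0  0  1  2  2
 B  0  1  1  1  1  1  2  2
 M  0  1  1  2  2  2  2  2
 Y  0  1  1  2  2  2  2  3
 C  0  1  1  2  3  3  3  3
 U  0  1  1  2  3  3  4  4
 B  0  1  1  2  3  3  4  4
dp[9][7] = 4. One LCS (by backtracking along matches): BMCU.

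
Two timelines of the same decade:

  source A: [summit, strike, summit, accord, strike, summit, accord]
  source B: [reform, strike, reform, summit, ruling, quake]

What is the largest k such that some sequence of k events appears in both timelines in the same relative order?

2

One common subsequence of length 2: strike at source A[2]=source B[2], summit at source A[3]=source B[4], and the DP table's final entry dp[7][6] is also 2, so no common subsequence is longer.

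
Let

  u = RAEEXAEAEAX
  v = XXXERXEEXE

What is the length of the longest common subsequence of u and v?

5

One common subsequence of length 5: R [1,5], then E [3,7], then E [4,8], then X [5,9], then E [9,10], and the DP table's final entry dp[11][10] is also 5, so no common subsequence is longer.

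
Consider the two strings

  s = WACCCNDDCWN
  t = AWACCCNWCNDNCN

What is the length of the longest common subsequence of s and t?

9

Match W at s[1]=t[2] → A at s[2]=t[3] → C at s[3]=t[5] → C at s[4]=t[6] → C at s[5]=t[9] → N at s[6]=t[10] → D at s[7]=t[11] → C at s[9]=t[13] → N at s[11]=t[14] — 9 characters in the same relative order in both. The LCS DP gives dp[11][14] = 9, so this is optimal.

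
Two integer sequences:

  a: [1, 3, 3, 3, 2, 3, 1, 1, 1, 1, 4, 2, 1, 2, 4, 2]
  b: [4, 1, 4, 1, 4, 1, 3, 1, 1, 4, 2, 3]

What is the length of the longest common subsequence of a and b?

Pick 1 (a #1, b #2), 1 (a #7, b #4), 1 (a #8, b #6), 1 (a #9, b #8), 1 (a #10, b #9), 4 (a #11, b #10), 2 (a #12, b #11); all 7 values appear in both, in order. dp[16][12] = 7 confirms this is the maximum.

7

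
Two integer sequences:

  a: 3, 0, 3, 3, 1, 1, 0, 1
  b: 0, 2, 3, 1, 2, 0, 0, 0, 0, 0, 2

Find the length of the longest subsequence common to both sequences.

Match 0 (a #2, b #1) → 3 (a #4, b #3) → 1 (a #5, b #4) → 0 (a #7, b #10) — 4 values in the same relative order in both. The LCS DP gives dp[8][11] = 4, so this is optimal.

4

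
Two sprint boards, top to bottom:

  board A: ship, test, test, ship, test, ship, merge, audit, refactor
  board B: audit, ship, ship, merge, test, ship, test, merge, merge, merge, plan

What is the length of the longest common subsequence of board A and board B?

5

One common subsequence of length 5: ship (board A #1, board B #3); then test (board A #3, board B #5); then ship (board A #4, board B #6); then test (board A #5, board B #7); then merge (board A #7, board B #10). dp[9][11] = 5 confirms this is the maximum.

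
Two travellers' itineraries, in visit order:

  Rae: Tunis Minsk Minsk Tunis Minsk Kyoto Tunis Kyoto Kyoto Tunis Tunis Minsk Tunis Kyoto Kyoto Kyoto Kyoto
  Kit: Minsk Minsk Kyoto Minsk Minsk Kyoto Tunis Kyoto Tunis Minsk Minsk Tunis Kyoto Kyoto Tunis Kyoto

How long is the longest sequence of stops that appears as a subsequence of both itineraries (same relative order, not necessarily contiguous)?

One common subsequence of length 12: Minsk [2,2], then Minsk [3,4], then Minsk [5,5], then Kyoto [6,6], then Tunis [7,7], then Kyoto [9,8], then Tunis [10,9], then Minsk [12,11], then Tunis [13,12], then Kyoto [14,13], then Kyoto [15,14], then Kyoto [17,16], and the DP table's final entry dp[17][16] is also 12, so no common subsequence is longer.

12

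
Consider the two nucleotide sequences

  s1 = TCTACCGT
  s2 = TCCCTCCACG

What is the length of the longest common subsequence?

Taking T [1,1]; then C [2,4]; then T [3,5]; then A [4,8]; then C [6,9]; then G [7,10] gives a common subsequence of length 6. The LCS DP gives dp[8][10] = 6, so this is optimal.

6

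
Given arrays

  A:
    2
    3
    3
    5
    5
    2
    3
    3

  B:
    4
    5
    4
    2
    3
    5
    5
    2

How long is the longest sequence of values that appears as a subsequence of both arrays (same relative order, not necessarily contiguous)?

5

One common subsequence of length 5: 2 at A[1]=B[4], then 3 at A[3]=B[5], then 5 at A[4]=B[6], then 5 at A[5]=B[7], then 2 at A[6]=B[8]. The LCS DP gives dp[8][8] = 5, so this is optimal.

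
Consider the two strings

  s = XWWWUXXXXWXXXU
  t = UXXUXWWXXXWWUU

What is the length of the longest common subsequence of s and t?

One common subsequence of length 9: U [5,1], then X [6,2], then X [7,3], then X [8,5], then W [10,7], then X [11,8], then X [12,9], then X [13,10], then U [14,14]. dp[14][14] = 9 confirms this is the maximum.

9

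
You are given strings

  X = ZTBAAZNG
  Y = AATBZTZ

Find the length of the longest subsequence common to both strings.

3

Taking Z at X[1]=Y[5], T at X[2]=Y[6], Z at X[6]=Y[7] gives a common subsequence of length 3. Since dp[8][7] = 3, nothing longer is possible.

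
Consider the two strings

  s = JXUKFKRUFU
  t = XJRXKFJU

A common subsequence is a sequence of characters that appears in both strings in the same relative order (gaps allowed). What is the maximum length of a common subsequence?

5

One common subsequence of length 5: J at s[1]=t[2], X at s[2]=t[4], K at s[4]=t[5], F at s[5]=t[6], U at s[10]=t[8], and the DP table's final entry dp[10][8] is also 5, so no common subsequence is longer.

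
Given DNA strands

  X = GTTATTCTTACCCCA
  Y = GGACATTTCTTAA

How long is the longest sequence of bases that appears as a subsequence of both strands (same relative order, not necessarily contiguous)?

9

One common subsequence of length 9: G [1,2], T [3,6], T [5,7], T [6,8], C [7,9], T [8,10], T [9,11], A [10,12], A [15,13], and the DP table's final entry dp[15][13] is also 9, so no common subsequence is longer.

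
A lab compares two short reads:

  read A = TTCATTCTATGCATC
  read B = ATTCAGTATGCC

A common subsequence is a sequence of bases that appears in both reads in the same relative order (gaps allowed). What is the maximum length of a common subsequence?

10

Match T (read A #1, read B #2), then T (read A #2, read B #3), then C (read A #3, read B #4), then A (read A #4, read B #5), then T (read A #8, read B #7), then A (read A #9, read B #8), then T (read A #10, read B #9), then G (read A #11, read B #10), then C (read A #12, read B #11), then C (read A #15, read B #12) — 10 bases in the same relative order in both, and the DP table's final entry dp[15][12] is also 10, so no common subsequence is longer.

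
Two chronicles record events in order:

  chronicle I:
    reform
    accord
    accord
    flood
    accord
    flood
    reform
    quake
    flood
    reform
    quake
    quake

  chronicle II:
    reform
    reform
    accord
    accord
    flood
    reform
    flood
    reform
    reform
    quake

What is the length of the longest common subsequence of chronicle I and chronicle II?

8

Taking reform [1,2] → accord [2,3] → accord [3,4] → flood [4,5] → flood [6,7] → reform [7,8] → reform [10,9] → quake [12,10] gives a common subsequence of length 8. Since dp[12][10] = 8, nothing longer is possible.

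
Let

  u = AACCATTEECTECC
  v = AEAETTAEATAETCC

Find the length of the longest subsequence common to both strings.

9

One common subsequence of length 9: A [1,1], then A [2,3], then T [6,5], then T [7,6], then E [8,8], then E [9,12], then T [11,13], then C [13,14], then C [14,15], and the DP table's final entry dp[14][15] is also 9, so no common subsequence is longer.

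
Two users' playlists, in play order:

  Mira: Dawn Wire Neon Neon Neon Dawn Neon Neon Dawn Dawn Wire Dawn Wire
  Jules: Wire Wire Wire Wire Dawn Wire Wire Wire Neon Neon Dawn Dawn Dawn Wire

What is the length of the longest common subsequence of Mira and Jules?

Taking Dawn (Mira #1, Jules #5), then Wire (Mira #2, Jules #8), then Neon (Mira #7, Jules #9), then Neon (Mira #8, Jules #10), then Dawn (Mira #9, Jules #11), then Dawn (Mira #10, Jules #12), then Dawn (Mira #12, Jules #13), then Wire (Mira #13, Jules #14) gives a common subsequence of length 8. dp[13][14] = 8 confirms this is the maximum.

8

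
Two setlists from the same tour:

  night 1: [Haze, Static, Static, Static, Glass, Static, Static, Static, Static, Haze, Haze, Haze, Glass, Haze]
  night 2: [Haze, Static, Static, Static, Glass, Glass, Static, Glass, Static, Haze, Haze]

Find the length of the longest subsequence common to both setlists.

9

Taking Haze [1,1] → Static [2,2] → Static [3,3] → Static [4,4] → Glass [5,6] → Static [6,7] → Static [9,9] → Haze [12,10] → Haze [14,11] gives a common subsequence of length 9. Since dp[14][11] = 9, nothing longer is possible.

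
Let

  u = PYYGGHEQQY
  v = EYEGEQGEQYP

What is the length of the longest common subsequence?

Pick Y (u #2, v #2) → G (u #4, v #4) → G (u #5, v #7) → E (u #7, v #8) → Q (u #9, v #9) → Y (u #10, v #10); all 6 characters appear in both, in order. The LCS DP gives dp[10][11] = 6, so this is optimal.

6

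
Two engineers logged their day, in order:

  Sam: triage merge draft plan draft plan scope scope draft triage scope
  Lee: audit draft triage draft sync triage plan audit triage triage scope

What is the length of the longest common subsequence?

5

Taking triage at Sam[1]=Lee[3], draft at Sam[3]=Lee[4], plan at Sam[4]=Lee[7], triage at Sam[10]=Lee[10], scope at Sam[11]=Lee[11] gives a common subsequence of length 5. The LCS DP gives dp[11][11] = 5, so this is optimal.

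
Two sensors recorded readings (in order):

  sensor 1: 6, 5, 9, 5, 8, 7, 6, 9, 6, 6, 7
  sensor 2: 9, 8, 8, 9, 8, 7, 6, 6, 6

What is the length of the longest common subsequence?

Let dp[i][j] be the LCS length of the first i values of sensor 1 and the first j values of sensor 2. dp[i][j] = dp[i-1][j-1]+1 when the i-th and j-th values match, else max(dp[i-1][j], dp[i][j-1]).
    ·  9  8  8  9  8  7  6  6  6
 ·  0  0  0  0  0  0  0  0  0  0
 6  0  0  0  0  0  0  0  1  1  1
 5  0  0  0  0  0  0  0  1  1  1
 9  0  1  1  1  1  1  1  1  1  1
 5  0  1  1  1  1  1  1  1  1  1
 8  0  1  2  2  2  2  2  2  2  2
 7  0  1  2  2  2  2  3  3  3  3
 6  0  1  2  2  2  2  3  4  4  4
 9  0  1  2  2  3  3  3  4  4  4
 6  0  1  2  2  3  3  3  4  5  5
 6  0  1  2  2  3  3  3  4  5  6
 7  0  1  2  2  3  3  4  4  5  6
dp[11][9] = 6. One LCS (by backtracking along matches): 9, 8, 7, 6, 6, 6.

6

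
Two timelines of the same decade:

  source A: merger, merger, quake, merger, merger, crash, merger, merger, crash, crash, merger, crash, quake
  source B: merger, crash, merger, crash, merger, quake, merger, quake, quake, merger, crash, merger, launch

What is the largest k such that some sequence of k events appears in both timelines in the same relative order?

Match merger at source A[1]=source B[3]; then merger at source A[2]=source B[5]; then quake at source A[3]=source B[6]; then merger at source A[4]=source B[7]; then merger at source A[5]=source B[10]; then crash at source A[6]=source B[11]; then merger at source A[7]=source B[12] — 7 events in the same relative order in both, and the DP table's final entry dp[13][13] is also 7, so no common subsequence is longer.

7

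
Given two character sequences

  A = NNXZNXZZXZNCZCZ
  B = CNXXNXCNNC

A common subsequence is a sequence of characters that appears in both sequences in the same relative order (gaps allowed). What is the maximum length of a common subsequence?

6

Match N [1,2]; then N [2,5]; then X [3,6]; then N [5,8]; then N [11,9]; then C [14,10] — 6 characters in the same relative order in both, and the DP table's final entry dp[15][10] is also 6, so no common subsequence is longer.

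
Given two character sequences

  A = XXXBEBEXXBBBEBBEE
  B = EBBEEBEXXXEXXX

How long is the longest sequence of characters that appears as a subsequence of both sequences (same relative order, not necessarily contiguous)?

Match B [4,3], E [5,5], B [6,6], E [7,7], X [8,9], X [9,10], E [13,11] — 7 characters in the same relative order in both. dp[17][14] = 7 confirms this is the maximum.

7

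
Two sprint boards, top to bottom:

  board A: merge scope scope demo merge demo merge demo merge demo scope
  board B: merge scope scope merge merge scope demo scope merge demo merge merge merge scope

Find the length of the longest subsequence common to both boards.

Taking merge (board A #1, board B #1), then scope (board A #2, board B #3), then scope (board A #3, board B #6), then demo (board A #4, board B #7), then merge (board A #5, board B #9), then demo (board A #6, board B #10), then merge (board A #7, board B #12), then merge (board A #9, board B #13), then scope (board A #11, board B #14) gives a common subsequence of length 9. dp[11][14] = 9 confirms this is the maximum.

9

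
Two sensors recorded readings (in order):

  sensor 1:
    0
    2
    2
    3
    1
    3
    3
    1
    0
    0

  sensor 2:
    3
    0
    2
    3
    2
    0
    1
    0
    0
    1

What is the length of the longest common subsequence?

6

One common subsequence of length 6: 0 [1,2] → 2 [2,3] → 2 [3,5] → 1 [8,7] → 0 [9,8] → 0 [10,9]. dp[10][10] = 6 confirms this is the maximum.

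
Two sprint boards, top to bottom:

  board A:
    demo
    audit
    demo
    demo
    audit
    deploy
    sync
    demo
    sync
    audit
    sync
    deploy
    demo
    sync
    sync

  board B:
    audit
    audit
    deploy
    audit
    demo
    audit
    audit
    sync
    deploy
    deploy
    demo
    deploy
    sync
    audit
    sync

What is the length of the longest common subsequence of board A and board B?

Pick audit (board A #2, board B #1), then audit (board A #5, board B #2), then deploy (board A #6, board B #3), then demo (board A #8, board B #5), then audit (board A #10, board B #7), then sync (board A #11, board B #8), then deploy (board A #12, board B #10), then demo (board A #13, board B #11), then sync (board A #14, board B #13), then sync (board A #15, board B #15); all 10 tasks appear in both, in order, and the DP table's final entry dp[15][15] is also 10, so no common subsequence is longer.

10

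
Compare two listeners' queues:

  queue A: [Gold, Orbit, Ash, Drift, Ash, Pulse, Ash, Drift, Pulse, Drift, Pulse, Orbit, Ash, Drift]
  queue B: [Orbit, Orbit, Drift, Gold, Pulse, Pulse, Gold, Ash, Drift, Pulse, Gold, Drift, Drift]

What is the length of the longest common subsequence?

One common subsequence of length 8: Orbit (queue A #2, queue B #2); then Drift (queue A #4, queue B #3); then Pulse (queue A #6, queue B #6); then Ash (queue A #7, queue B #8); then Drift (queue A #8, queue B #9); then Pulse (queue A #9, queue B #10); then Drift (queue A #10, queue B #12); then Drift (queue A #14, queue B #13), and the DP table's final entry dp[14][13] is also 8, so no common subsequence is longer.

8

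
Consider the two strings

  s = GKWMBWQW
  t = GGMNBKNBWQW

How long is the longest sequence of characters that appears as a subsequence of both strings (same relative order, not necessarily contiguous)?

6

Let dp[i][j] be the LCS length of the first i characters of s and the first j characters of t. dp[i][j] = dp[i-1][j-1]+1 when the i-th and j-th characters match, else max(dp[i-1][j], dp[i][j-1]).
    ·  G  G  M  N  B  K  N  B  W  Q  W
 ·  0  0  0  0  0  0  0  0  0  0  0  0
 G  0  1  1  1  1  1  1  1  1  1  1  1
 K  0  1  1  1  1  1  2  2  2  2  2  2
 W  0  1  1  1  1  1  2  2  2  3  3  3
 M  0  1  1  2  2  2  2  2  2  3  3  3
 B  0  1  1  2  2  3  3  3  3  3  3  3
 W  0  1  1  2  2  3  3  3  3  4  4  4
 Q  0  1  1  2  2  3  3  3  3  4  5  5
 W  0  1  1  2  2  3  3  3  3  4  5  6
dp[8][11] = 6. One LCS (by backtracking along matches): GKBWQW.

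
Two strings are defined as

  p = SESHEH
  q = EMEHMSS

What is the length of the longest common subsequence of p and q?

3

Taking E [2,1], then E [5,3], then H [6,4] gives a common subsequence of length 3, and the DP table's final entry dp[6][7] is also 3, so no common subsequence is longer.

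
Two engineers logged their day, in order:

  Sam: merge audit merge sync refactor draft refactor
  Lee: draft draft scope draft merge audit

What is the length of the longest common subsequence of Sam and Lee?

2

Match merge [1,5], then audit [2,6] — 2 tasks in the same relative order in both. The LCS DP gives dp[7][6] = 2, so this is optimal.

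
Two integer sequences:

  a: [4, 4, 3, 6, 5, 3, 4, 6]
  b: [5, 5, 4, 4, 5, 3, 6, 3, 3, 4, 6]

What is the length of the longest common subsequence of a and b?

Taking 4 [1,3]; then 4 [2,4]; then 3 [3,6]; then 6 [4,7]; then 3 [6,9]; then 4 [7,10]; then 6 [8,11] gives a common subsequence of length 7. The LCS DP gives dp[8][11] = 7, so this is optimal.

7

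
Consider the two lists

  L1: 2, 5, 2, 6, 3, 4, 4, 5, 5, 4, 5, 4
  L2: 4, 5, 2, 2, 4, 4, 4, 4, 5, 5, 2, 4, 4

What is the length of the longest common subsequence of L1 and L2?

Taking 2 [1,3]; then 2 [3,4]; then 4 [6,7]; then 4 [7,8]; then 5 [8,9]; then 5 [9,10]; then 4 [10,12]; then 4 [12,13] gives a common subsequence of length 8. Since dp[12][13] = 8, nothing longer is possible.

8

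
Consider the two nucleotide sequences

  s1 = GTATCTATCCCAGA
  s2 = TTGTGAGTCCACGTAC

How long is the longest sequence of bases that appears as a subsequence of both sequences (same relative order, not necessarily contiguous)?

10

Pick T (s1 #2, s2 #1); then T (s1 #4, s2 #2); then T (s1 #6, s2 #4); then A (s1 #7, s2 #6); then T (s1 #8, s2 #8); then C (s1 #9, s2 #9); then C (s1 #10, s2 #10); then C (s1 #11, s2 #12); then G (s1 #13, s2 #13); then A (s1 #14, s2 #15); all 10 bases appear in both, in order, and the DP table's final entry dp[14][16] is also 10, so no common subsequence is longer.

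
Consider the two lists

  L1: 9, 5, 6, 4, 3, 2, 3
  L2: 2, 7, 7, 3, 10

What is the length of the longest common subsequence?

2

One common subsequence of length 2: 2 (L1 #6, L2 #1); then 3 (L1 #7, L2 #4). The LCS DP gives dp[7][5] = 2, so this is optimal.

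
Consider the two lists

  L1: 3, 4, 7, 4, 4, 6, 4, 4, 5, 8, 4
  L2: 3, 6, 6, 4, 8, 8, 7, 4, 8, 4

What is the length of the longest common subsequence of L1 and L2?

6

Pick 3 at L1[1]=L2[1], then 4 at L1[2]=L2[4], then 7 at L1[3]=L2[7], then 4 at L1[8]=L2[8], then 8 at L1[10]=L2[9], then 4 at L1[11]=L2[10]; all 6 values appear in both, in order. The LCS DP gives dp[11][10] = 6, so this is optimal.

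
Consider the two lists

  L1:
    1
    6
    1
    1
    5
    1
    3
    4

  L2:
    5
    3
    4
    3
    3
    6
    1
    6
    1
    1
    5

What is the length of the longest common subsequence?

5

Let dp[i][j] be the LCS length of the first i values of L1 and the first j values of L2. dp[i][j] = dp[i-1][j-1]+1 when the i-th and j-th values match, else max(dp[i-1][j], dp[i][j-1]).
    ·  5  3  4  3  3  6  1  6  1  1  5
 ·  0  0  0  0  0  0  0  0  0  0  0  0
 1  0  0  0  0  0  0  0  1  1  1  1  1
 6  0  0  0  0  0  0  1  1  2  2  2  2
 1  0  0  0  0  0  0  1  2  2  3  3  3
 1  0  0  0  0  0  0  1  2  2  3  4  4
 5  0  1  1  1  1  1  1  2  2  3  4  5
 1  0  1  1  1  1  1  1  2  2  3  4  5
 3  0  1  2  2  2  2  2  2  2  3  4  5
 4  0  1  2  3  3  3  3  3  3  3  4  5
dp[8][11] = 5. One LCS (by backtracking along matches): 1, 6, 1, 1, 5.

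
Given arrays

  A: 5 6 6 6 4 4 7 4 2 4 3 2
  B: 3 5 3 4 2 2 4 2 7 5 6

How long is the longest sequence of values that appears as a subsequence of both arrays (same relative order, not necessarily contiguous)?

Match 5 [1,2]; then 4 [5,4]; then 2 [9,6]; then 4 [10,7]; then 2 [12,8] — 5 values in the same relative order in both. dp[12][11] = 5 confirms this is the maximum.

5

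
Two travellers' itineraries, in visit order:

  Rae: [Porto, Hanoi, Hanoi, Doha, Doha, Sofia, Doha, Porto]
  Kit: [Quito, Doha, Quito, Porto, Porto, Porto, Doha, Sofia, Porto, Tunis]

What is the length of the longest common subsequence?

4

One common subsequence of length 4: Porto at Rae[1]=Kit[6]; then Doha at Rae[5]=Kit[7]; then Sofia at Rae[6]=Kit[8]; then Porto at Rae[8]=Kit[9]. Since dp[8][10] = 4, nothing longer is possible.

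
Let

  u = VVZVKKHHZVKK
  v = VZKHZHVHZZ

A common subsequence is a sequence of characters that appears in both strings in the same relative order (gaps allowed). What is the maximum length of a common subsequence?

6

Let dp[i][j] be the LCS length of the first i characters of u and the first j characters of v. dp[i][j] = dp[i-1][j-1]+1 when the i-th and j-th characters match, else max(dp[i-1][j], dp[i][j-1]).
    ·  V  Z  K  H  Z  H  V  H  Z  Z
 ·  0  0  0  0  0  0  0  0  0  0  0
 V  0  1  1  1  1  1  1  1  1  1  1
 V  0  1  1  1  1  1  1  2  2  2  2
 Z  0  1  2  2  2  2  2  2  2  3  3
 V  0  1  2  2  2  2  2  3  3  3  3
 K  0  1  2  3  3  3  3  3  3  3  3
 K  0  1  2  3  3  3  3  3  3  3  3
 H  0  1  2  3  4  4  4  4  4  4  4
 H  0  1  2  3  4  4  5  5  5  5  5
 Z  0  1  2  3  4  5  5  5  5  6  6
 V  0  1  2  3  4  5  5  6  6  6  6
 K  0  1  2  3  4  5  5  6  6  6  6
 K  0  1  2  3  4  5  5  6  6  6  6
dp[12][10] = 6. One LCS (by backtracking along matches): VZKHHZ.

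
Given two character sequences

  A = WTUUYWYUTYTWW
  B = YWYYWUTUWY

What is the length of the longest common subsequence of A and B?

Taking W at A[1]=B[2], Y at A[5]=B[4], W at A[6]=B[5], U at A[8]=B[6], T at A[9]=B[7], Y at A[10]=B[10] gives a common subsequence of length 6. Since dp[13][10] = 6, nothing longer is possible.

6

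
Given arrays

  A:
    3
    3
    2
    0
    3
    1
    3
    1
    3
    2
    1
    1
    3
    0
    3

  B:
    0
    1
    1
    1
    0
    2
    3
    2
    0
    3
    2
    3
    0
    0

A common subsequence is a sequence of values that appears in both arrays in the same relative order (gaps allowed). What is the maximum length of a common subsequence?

7

Pick 3 at A[2]=B[7] → 2 at A[3]=B[8] → 0 at A[4]=B[9] → 3 at A[9]=B[10] → 2 at A[10]=B[11] → 3 at A[13]=B[12] → 0 at A[14]=B[14]; all 7 values appear in both, in order, and the DP table's final entry dp[15][14] is also 7, so no common subsequence is longer.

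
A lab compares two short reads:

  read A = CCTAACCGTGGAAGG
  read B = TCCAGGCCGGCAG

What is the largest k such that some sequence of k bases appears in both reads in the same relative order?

9

One common subsequence of length 9: C at read A[1]=read B[2] → C at read A[2]=read B[3] → A at read A[4]=read B[4] → C at read A[6]=read B[7] → C at read A[7]=read B[8] → G at read A[8]=read B[9] → G at read A[10]=read B[10] → A at read A[13]=read B[12] → G at read A[15]=read B[13]. The LCS DP gives dp[15][13] = 9, so this is optimal.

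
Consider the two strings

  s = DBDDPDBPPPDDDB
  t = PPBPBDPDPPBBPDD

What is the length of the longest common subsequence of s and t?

One common subsequence of length 9: B (s #2, t #5), then D (s #4, t #6), then P (s #5, t #7), then D (s #6, t #8), then P (s #8, t #9), then P (s #9, t #10), then P (s #10, t #13), then D (s #12, t #14), then D (s #13, t #15). The LCS DP gives dp[14][15] = 9, so this is optimal.

9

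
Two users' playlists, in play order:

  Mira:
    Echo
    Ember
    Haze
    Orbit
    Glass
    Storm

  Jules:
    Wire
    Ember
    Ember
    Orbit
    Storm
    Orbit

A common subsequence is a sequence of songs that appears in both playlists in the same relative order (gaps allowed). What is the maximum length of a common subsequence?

3

One common subsequence of length 3: Ember at Mira[2]=Jules[3] → Orbit at Mira[4]=Jules[4] → Storm at Mira[6]=Jules[5]. dp[6][6] = 3 confirms this is the maximum.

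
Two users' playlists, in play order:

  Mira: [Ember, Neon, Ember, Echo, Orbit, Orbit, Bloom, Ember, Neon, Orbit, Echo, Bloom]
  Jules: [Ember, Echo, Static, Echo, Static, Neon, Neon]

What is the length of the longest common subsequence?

3

Match Ember (Mira #1, Jules #1), then Neon (Mira #2, Jules #6), then Neon (Mira #9, Jules #7) — 3 songs in the same relative order in both. Since dp[12][7] = 3, nothing longer is possible.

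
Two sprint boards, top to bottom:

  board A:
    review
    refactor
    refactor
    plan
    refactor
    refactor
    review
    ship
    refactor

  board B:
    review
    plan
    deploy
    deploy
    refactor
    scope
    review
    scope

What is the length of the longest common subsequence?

Match review (board A #1, board B #1), plan (board A #4, board B #2), refactor (board A #5, board B #5), review (board A #7, board B #7) — 4 tasks in the same relative order in both, and the DP table's final entry dp[9][8] is also 4, so no common subsequence is longer.

4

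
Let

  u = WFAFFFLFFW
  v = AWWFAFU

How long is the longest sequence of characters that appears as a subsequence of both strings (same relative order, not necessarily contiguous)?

Pick W [1,3], F [2,4], A [3,5], F [4,6]; all 4 characters appear in both, in order. dp[10][7] = 4 confirms this is the maximum.

4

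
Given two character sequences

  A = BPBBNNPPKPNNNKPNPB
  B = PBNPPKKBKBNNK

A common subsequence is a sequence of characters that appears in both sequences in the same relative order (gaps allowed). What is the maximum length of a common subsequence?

One common subsequence of length 9: P (A #2, B #1) → B (A #4, B #2) → N (A #6, B #3) → P (A #7, B #4) → P (A #8, B #5) → K (A #9, B #9) → N (A #12, B #11) → N (A #13, B #12) → K (A #14, B #13). dp[18][13] = 9 confirms this is the maximum.

9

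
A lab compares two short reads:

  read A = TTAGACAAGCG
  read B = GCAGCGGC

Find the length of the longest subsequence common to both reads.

6

Taking G [4,1] → C [6,2] → A [8,3] → G [9,4] → C [10,5] → G [11,7] gives a common subsequence of length 6, and the DP table's final entry dp[11][8] is also 6, so no common subsequence is longer.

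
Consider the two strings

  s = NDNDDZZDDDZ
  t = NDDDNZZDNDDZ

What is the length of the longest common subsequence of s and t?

10

Taking N (s #1, t #1), then D (s #2, t #2), then D (s #4, t #3), then D (s #5, t #4), then Z (s #6, t #6), then Z (s #7, t #7), then D (s #8, t #8), then D (s #9, t #10), then D (s #10, t #11), then Z (s #11, t #12) gives a common subsequence of length 10. The LCS DP gives dp[11][12] = 10, so this is optimal.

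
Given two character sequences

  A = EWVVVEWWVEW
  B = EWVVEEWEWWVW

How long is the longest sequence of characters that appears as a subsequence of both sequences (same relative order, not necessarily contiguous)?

9

Let dp[i][j] be the LCS length of the first i characters of A and the first j characters of B. dp[i][j] = dp[i-1][j-1]+1 when the i-th and j-th characters match, else max(dp[i-1][j], dp[i][j-1]).
    ·  E  W  V  V  E  E  W  E  W  W  V  W
 ·  0  0  0  0  0  0  0  0  0  0  0  0  0
 E  0  1  1  1  1  1  1  1  1  1  1  1  1
 W  0  1  2  2  2  2  2  2  2  2  2  2  2
 V  0  1  2  3  3  3  3  3  3  3  3  3  3
 V  0  1  2  3  4  4  4  4  4  4  4  4  4
 V  0  1  2  3  4  4  4  4  4  4  4  5  5
 E  0  1  2  3  4  5  5  5  5  5  5  5  5
 W  0  1  2  3  4  5  5  6  6  6  6  6  6
 W  0  1  2  3  4  5  5  6  6  7  7  7  7
 V  0  1  2  3  4  5  5  6  6  7  7  8  8
 E  0  1  2  3  4  5  6  6  7  7  7  8  8
 W  0  1  2  3  4  5  6  7  7  8  8  8  9
dp[11][12] = 9. One LCS (by backtracking along matches): EWVVEWWVW.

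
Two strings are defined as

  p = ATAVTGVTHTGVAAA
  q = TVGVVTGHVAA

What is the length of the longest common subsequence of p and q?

9

Taking T at p[2]=q[1] → V at p[4]=q[2] → G at p[6]=q[3] → V at p[7]=q[5] → T at p[8]=q[6] → H at p[9]=q[8] → V at p[12]=q[9] → A at p[14]=q[10] → A at p[15]=q[11] gives a common subsequence of length 9, and the DP table's final entry dp[15][11] is also 9, so no common subsequence is longer.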